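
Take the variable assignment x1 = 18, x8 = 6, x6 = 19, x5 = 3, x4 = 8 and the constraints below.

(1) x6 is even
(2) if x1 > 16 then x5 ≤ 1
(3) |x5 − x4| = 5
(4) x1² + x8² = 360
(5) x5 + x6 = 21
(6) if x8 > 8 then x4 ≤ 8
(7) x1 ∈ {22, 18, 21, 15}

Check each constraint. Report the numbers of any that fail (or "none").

Constraints 1, 2, and 5 are violated.

(1) x6 = 19 is odd — violated.
(2) x1 = 18 > 16, so we need x5 ≤ 1; but x5 = 3 > 1 — violated.
(3) |3 − 8| = 5 — OK.
(4) x1² + x8² = 18² + 6² = 324 + 36 = 360 — OK.
(5) x5 + x6 = 3 + 19 = 22, not 21 — violated.
(6) x8 = 6, not > 8; antecedent false, conditional vacuously true — OK.
(7) x1 = 18 is in {22, 18, 21, 15} — OK.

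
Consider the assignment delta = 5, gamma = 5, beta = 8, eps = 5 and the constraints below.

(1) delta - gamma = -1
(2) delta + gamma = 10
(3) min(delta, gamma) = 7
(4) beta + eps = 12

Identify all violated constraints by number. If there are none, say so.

Constraints 1, 3, and 4 do not hold.

(1) delta - gamma = 5 - 5 = 0, not -1  no
(2) delta + gamma = 5 + 5 = 10  yes
(3) min(5, 5) = 5, not 7  no
(4) beta + eps = 8 + 5 = 13, not 12  no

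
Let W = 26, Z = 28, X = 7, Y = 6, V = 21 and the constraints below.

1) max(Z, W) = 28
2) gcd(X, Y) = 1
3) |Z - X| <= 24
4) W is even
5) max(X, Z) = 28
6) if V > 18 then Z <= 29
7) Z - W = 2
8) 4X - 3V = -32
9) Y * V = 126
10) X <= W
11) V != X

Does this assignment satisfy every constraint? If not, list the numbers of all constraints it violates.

The assignment fails constraint 8.

1) max(28, 26) = 28  true
2) gcd(7, 6) = 1  true
3) |28 - 7| = 21; 21 ≤ 24  true
4) W = 26 is even  true
5) max(7, 28) = 28  true
6) V = 21 > 18, so we need Z ≤ 29; Z = 28 ≤ 29  true
7) Z - W = 28 - 26 = 2  true
8) 4X - 3V = 4(7) - 3(21) = -35, not -32  false
9) Y * V = 6 * 21 = 126  true
10) X = 7, W = 26; 7 ≤ 26  true
11) V = 21, X = 7; distinct  true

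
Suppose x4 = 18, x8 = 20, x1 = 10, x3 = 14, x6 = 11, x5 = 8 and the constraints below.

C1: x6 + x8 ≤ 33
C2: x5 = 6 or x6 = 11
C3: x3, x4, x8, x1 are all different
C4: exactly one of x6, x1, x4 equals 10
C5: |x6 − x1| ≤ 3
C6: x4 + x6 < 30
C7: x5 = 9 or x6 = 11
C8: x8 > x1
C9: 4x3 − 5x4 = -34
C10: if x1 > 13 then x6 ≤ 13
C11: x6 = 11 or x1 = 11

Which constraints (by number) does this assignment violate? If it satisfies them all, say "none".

All constraints are satisfied.

C1: x6 + x8 = 11 + 20 = 31; 31 ≤ 33  yes
C2: x5 = 8 ≠ 6, but x6 = 11 = 11 (second disjunct)  yes
C3: values 14, 18, 20, 10 are pairwise distinct  yes
C4: x6=11, x1=10, x4=18; 1 of them equals 10  yes
C5: |11 − 10| = 1; 1 ≤ 3  yes
C6: x4 + x6 = 18 + 11 = 29; 29 < 30  yes
C7: x5 = 8 ≠ 9, but x6 = 11 = 11 (second disjunct)  yes
C8: x8 = 20, x1 = 10; 20 > 10  yes
C9: 4x3 − 5x4 = 4(14) − 5(18) = -34  yes
C10: x1 = 10, not > 13; antecedent false, conditional vacuously true  yes
C11: x6 = 11 = 11 (first disjunct)  yes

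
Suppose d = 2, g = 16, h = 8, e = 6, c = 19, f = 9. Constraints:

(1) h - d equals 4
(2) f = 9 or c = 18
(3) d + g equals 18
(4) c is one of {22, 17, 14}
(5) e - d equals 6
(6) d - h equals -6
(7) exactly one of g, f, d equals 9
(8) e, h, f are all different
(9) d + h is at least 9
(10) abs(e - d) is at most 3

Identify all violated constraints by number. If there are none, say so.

(1) h - d = 8 - 2 = 6, not 4  fails
(2) f = 9 = 9 (first disjunct)  holds
(3) d + g = 2 + 16 = 18  holds
(4) c = 19 is not in {22, 17, 14}  fails
(5) e - d = 6 - 2 = 4, not 6  fails
(6) d - h = 2 - 8 = -6  holds
(7) g=16, f=9, d=2; 1 of them equals 9  holds
(8) values 6, 8, 9 are pairwise distinct  holds
(9) d + h = 2 + 8 = 10; 10 ≥ 9  holds
(10) abs(6 - 2) = 4; 4 > 3, exceeds bound 3  fails

Constraints 1, 4, 5, and 10 do not hold.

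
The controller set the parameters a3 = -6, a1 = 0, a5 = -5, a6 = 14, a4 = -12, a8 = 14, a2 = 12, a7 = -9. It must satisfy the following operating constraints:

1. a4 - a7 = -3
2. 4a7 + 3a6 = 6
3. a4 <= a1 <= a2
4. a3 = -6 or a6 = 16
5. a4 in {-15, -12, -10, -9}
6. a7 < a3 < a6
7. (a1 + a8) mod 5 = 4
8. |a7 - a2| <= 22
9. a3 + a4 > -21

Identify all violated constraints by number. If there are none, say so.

1. a4 - a7 = -12 - (-9) = -3 — satisfied.
2. 4a7 + 3a6 = 4(-9) + 3(14) = 6 — satisfied.
3. values -12 <= 0 <= 12 — satisfied.
4. a3 = -6 = -6 (first disjunct) — satisfied.
5. a4 = -12 is in {-15, -12, -10, -9} — satisfied.
6. values -9 < -6 < 14 — satisfied.
7. a1 + a8 = 14; 14 mod 5 = 4 — satisfied.
8. |-9 - 12| = 21; 21 ≤ 22 — satisfied.
9. a3 + a4 = -6 + (-12) = -18; -18 > -21 — satisfied.

The assignment satisfies every constraint.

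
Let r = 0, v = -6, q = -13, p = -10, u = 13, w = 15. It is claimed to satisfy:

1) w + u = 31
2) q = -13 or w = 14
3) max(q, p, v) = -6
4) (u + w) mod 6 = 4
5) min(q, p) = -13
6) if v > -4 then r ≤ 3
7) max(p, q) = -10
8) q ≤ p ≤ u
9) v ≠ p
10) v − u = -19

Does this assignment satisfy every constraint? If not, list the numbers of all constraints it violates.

1) w + u = 15 + 13 = 28, not 31 — fails.
2) q = -13 = -13 (first disjunct) — holds.
3) max(-13, -10, -6) = -6 — holds.
4) u + w = 28; 28 mod 6 = 4 — holds.
5) min(-13, -10) = -13 — holds.
6) v = -6, not > -4; antecedent false, conditional vacuously true — holds.
7) max(-10, -13) = -10 — holds.
8) values -13 ≤ -10 ≤ 13 — holds.
9) v = -6, p = -10; distinct — holds.
10) v − u = -6 − 13 = -19 — holds.

Constraint 1 is violated.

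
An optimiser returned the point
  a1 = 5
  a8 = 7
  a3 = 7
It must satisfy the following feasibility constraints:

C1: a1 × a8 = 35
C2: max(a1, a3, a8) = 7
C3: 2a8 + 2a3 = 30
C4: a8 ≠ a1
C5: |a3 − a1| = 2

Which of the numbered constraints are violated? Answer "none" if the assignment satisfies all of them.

No — constraint 3 is not satisfied.

C1: a1 × a8 = 5 × 7 = 35 — holds.
C2: max(5, 7, 7) = 7 — holds.
C3: 2a8 + 2a3 = 2(7) + 2(7) = 28, not 30 — does not hold.
C4: a8 = 7, a1 = 5; distinct — holds.
C5: |7 − 5| = 2 — holds.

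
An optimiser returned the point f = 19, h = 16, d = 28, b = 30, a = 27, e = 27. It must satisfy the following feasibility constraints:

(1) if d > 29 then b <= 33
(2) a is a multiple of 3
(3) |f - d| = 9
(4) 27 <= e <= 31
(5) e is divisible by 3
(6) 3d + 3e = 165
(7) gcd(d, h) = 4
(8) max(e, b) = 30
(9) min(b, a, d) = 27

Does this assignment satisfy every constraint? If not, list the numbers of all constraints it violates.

(1) d = 28, not > 29; antecedent false, conditional vacuously true — satisfied.
(2) 27 / 3 = 9, so 3 divides 27 — satisfied.
(3) |19 - 28| = 9 — satisfied.
(4) e = 27 lies in [27, 31] — satisfied.
(5) 27 / 3 = 9, so 3 divides 27 — satisfied.
(6) 3d + 3e = 3(28) + 3(27) = 165 — satisfied.
(7) gcd(28, 16) = 4 — satisfied.
(8) max(27, 30) = 30 — satisfied.
(9) min(30, 27, 28) = 27 — satisfied.

All constraints are satisfied.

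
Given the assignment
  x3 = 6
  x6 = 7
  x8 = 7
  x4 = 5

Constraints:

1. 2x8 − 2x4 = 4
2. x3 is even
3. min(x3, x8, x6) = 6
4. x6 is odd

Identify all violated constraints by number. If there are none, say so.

1. 2x8 − 2x4 = 2(7) − 2(5) = 4  OK
2. x3 = 6 is even  OK
3. min(6, 7, 7) = 6  OK
4. x6 = 7 is odd  OK

None — every constraint holds.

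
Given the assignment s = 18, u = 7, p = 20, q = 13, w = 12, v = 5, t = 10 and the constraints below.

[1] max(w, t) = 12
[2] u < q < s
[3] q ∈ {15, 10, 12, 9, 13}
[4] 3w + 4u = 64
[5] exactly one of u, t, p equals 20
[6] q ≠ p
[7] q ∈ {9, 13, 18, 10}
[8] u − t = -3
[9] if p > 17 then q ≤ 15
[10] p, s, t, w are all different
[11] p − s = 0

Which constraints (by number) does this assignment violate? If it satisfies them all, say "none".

[1] max(12, 10) = 12  ✔
[2] values 7 < 13 < 18  ✔
[3] q = 13 is in {15, 10, 12, 9, 13}  ✔
[4] 3w + 4u = 3(12) + 4(7) = 64  ✔
[5] u=7, t=10, p=20; 1 of them equals 20  ✔
[6] q = 13, p = 20; distinct  ✔
[7] q = 13 is in {9, 13, 18, 10}  ✔
[8] u − t = 7 − 10 = -3  ✔
[9] p = 20 > 17, so we need q ≤ 15; q = 13 ≤ 15  ✔
[10] values 20, 18, 10, 12 are pairwise distinct  ✔
[11] p − s = 20 − 18 = 2, not 0  ✘

Violated: 11.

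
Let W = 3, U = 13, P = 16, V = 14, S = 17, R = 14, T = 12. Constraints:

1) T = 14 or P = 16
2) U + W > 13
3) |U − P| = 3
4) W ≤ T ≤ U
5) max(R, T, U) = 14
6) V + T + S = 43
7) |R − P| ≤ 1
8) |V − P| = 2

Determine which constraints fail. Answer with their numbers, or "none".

No — constraint 7 is not satisfied.

1) T = 12 ≠ 14, but P = 16 = 16 (second disjunct)  yes
2) U + W = 13 + 3 = 16; 16 > 13  yes
3) |13 − 16| = 3  yes
4) values 3 ≤ 12 ≤ 13  yes
5) max(14, 12, 13) = 14  yes
6) V + T + S = 14 + 12 + 17 = 43  yes
7) |14 − 16| = 2; 2 > 1, exceeds bound 1  no
8) |14 − 16| = 2  yes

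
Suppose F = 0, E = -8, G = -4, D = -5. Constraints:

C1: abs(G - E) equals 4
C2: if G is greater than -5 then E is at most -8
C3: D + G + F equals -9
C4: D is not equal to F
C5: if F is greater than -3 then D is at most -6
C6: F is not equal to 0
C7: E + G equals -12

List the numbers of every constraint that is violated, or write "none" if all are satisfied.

C1: abs(-4 - (-8)) = 4 — OK.
C2: G = -4 > -5, so we need E ≤ -8; E = -8 ≤ -8 — OK.
C3: D + G + F = -5 + (-4) + 0 = -9 — OK.
C4: D = -5, F = 0; distinct — OK.
C5: F = 0 > -3, so we need D ≤ -6; but D = -5 > -6 — violated.
C6: F = 0, but 0 is required to differ — violated.
C7: E + G = -8 + (-4) = -12 — OK.

Constraints 5 and 6 do not hold.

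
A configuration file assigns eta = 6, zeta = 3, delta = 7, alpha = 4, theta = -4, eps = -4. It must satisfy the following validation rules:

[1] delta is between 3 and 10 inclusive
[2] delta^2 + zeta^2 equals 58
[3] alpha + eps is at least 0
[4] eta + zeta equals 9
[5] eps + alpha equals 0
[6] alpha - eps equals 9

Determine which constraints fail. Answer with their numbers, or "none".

[1] delta = 7 lies in [3, 10]  ✔
[2] delta^2 + zeta^2 = 7^2 + 3^2 = 49 + 9 = 58  ✔
[3] alpha + eps = 4 + (-4) = 0; 0 ≥ 0  ✔
[4] eta + zeta = 6 + 3 = 9  ✔
[5] eps + alpha = -4 + 4 = 0  ✔
[6] alpha - eps = 4 - (-4) = 8, not 9  ✘

Constraint 6 does not hold.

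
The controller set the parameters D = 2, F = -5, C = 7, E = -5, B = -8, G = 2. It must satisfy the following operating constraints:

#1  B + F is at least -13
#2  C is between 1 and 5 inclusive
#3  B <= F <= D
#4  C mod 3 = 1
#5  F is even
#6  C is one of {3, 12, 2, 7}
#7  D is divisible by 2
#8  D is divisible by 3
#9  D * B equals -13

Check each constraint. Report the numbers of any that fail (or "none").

Violated: 2, 5, 8, 9.

#1 B + F = -8 + (-5) = -13; -13 ≥ -13 — holds.
#2 C = 7 is outside [1, 5] — fails.
#3 values -8 <= -5 <= 2 — holds.
#4 7 mod 3 = 1 — holds.
#5 F = -5 is odd — fails.
#6 C = 7 is in {3, 12, 2, 7} — holds.
#7 2 / 2 = 1, so 2 divides 2 — holds.
#8 2 = 3*0 + 2, so 3 does not divide 2 — fails.
#9 D * B = 2 * (-8) = -16, not -13 — fails.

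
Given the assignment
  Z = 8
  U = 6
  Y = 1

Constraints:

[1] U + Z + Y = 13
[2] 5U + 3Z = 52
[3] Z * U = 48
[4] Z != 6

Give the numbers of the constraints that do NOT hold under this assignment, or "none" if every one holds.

[1] U + Z + Y = 6 + 8 + 1 = 15, not 13  no
[2] 5U + 3Z = 5(6) + 3(8) = 54, not 52  no
[3] Z * U = 8 * 6 = 48  yes
[4] Z = 8, and 8 ≠ 6  yes

Constraints 1 and 2 are violated.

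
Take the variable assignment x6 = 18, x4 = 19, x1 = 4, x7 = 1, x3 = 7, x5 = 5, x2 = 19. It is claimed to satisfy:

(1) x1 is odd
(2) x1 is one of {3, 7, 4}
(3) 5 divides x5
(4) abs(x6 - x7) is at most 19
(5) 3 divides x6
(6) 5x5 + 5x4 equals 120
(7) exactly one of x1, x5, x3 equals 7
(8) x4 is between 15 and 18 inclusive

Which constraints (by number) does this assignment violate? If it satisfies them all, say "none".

(1) x1 = 4 is even — does not hold.
(2) x1 = 4 is in {3, 7, 4} — holds.
(3) 5 / 5 = 1, so 5 divides 5 — holds.
(4) abs(18 - 1) = 17; 17 ≤ 19 — holds.
(5) 18 / 3 = 6, so 3 divides 18 — holds.
(6) 5x5 + 5x4 = 5(5) + 5(19) = 120 — holds.
(7) x1=4, x5=5, x3=7; 1 of them equals 7 — holds.
(8) x4 = 19 is outside [15, 18] — does not hold.

The assignment fails constraints 1, 8.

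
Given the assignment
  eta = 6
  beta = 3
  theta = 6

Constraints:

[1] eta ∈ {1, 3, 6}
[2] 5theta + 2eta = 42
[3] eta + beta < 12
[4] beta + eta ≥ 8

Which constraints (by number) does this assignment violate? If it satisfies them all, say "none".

Yes — all constraints hold.

[1] eta = 6 is in {1, 3, 6}  ✔
[2] 5theta + 2eta = 5(6) + 2(6) = 42  ✔
[3] eta + beta = 6 + 3 = 9; 9 < 12  ✔
[4] beta + eta = 3 + 6 = 9; 9 ≥ 8  ✔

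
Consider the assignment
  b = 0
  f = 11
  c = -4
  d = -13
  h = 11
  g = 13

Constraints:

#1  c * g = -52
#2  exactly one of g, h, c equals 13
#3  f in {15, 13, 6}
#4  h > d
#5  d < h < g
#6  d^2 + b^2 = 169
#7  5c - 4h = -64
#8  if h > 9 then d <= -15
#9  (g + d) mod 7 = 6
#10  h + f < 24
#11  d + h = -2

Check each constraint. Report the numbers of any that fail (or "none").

Violated: 3, 8, and 9.

#1 c * g = -4 * 13 = -52 — satisfied.
#2 g=13, h=11, c=-4; 1 of them equals 13 — satisfied.
#3 f = 11 is not in {15, 13, 6} — violated.
#4 h = 11, d = -13; 11 > -13 — satisfied.
#5 values -13 < 11 < 13 — satisfied.
#6 d^2 + b^2 = (-13)^2 + 0^2 = 169 + 0 = 169 — satisfied.
#7 5c - 4h = 5(-4) - 4(11) = -64 — satisfied.
#8 h = 11 > 9, so we need d ≤ -15; but d = -13 > -15 — violated.
#9 g + d = 0; 0 mod 7 = 0, not 6 — violated.
#10 h + f = 11 + 11 = 22; 22 < 24 — satisfied.
#11 d + h = -13 + 11 = -2 — satisfied.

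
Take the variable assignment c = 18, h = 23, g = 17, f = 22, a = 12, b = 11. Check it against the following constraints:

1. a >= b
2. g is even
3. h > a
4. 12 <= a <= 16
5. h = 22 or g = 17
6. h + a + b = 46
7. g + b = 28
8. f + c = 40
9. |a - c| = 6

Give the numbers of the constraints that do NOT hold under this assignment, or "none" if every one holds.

1. a = 12, b = 11; 12 ≥ 11 — OK.
2. g = 17 is odd — violated.
3. h = 23, a = 12; 23 > 12 — OK.
4. a = 12 lies in [12, 16] — OK.
5. h = 23 ≠ 22, but g = 17 = 17 (second disjunct) — OK.
6. h + a + b = 23 + 12 + 11 = 46 — OK.
7. g + b = 17 + 11 = 28 — OK.
8. f + c = 22 + 18 = 40 — OK.
9. |12 - 18| = 6 — OK.

No — constraint 2 is not satisfied.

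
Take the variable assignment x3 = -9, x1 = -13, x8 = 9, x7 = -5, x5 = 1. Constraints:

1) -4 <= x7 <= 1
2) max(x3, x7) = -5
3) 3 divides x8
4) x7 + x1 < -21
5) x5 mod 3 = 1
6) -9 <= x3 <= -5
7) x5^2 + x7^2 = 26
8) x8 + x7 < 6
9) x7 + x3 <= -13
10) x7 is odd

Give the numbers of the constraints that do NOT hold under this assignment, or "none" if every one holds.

1) x7 = -5 is outside [-4, 1]  ✗
2) max(-9, -5) = -5  ✓
3) 9 / 3 = 3, so 3 divides 9  ✓
4) x7 + x1 = -5 + (-13) = -18; -18 ≥ -21, bound -21 not met  ✗
5) 1 mod 3 = 1  ✓
6) x3 = -9 lies in [-9, -5]  ✓
7) x5^2 + x7^2 = 1^2 + (-5)^2 = 1 + 25 = 26  ✓
8) x8 + x7 = 9 + (-5) = 4; 4 < 6  ✓
9) x7 + x3 = -5 + (-9) = -14; -14 ≤ -13  ✓
10) x7 = -5 is odd  ✓

The assignment fails constraints 1, 4.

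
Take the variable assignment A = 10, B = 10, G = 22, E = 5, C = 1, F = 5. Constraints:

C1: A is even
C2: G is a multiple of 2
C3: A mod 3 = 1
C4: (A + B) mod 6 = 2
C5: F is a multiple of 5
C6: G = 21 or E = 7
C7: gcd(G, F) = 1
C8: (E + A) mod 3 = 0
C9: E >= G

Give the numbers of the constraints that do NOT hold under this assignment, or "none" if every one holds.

C1: A = 10 is even  holds
C2: 22 / 2 = 11, so 2 divides 22  holds
C3: 10 mod 3 = 1  holds
C4: A + B = 20; 20 mod 6 = 2  holds
C5: 5 / 5 = 1, so 5 divides 5  holds
C6: G = 22 ≠ 21 and E = 5 ≠ 7; both disjuncts false  fails
C7: gcd(22, 5) = 1  holds
C8: E + A = 15; 15 mod 3 = 0  holds
C9: E = 5, G = 22; 5 < 22 (want ≥)  fails

The assignment fails constraints 6 and 9.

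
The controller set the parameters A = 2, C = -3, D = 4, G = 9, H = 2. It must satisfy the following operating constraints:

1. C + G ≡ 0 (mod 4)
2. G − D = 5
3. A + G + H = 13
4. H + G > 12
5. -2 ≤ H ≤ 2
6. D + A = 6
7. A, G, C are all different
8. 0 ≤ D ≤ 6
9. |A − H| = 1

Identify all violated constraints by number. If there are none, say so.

Violated: 1, 4, and 9.

1. C + G = 6; 6 mod 4 = 2, not 0 — fails.
2. G − D = 9 − 4 = 5 — holds.
3. A + G + H = 2 + 9 + 2 = 13 — holds.
4. H + G = 2 + 9 = 11; 11 ≤ 12, bound 12 not met — fails.
5. H = 2 lies in [-2, 2] — holds.
6. D + A = 4 + 2 = 6 — holds.
7. values 2, 9, -3 are pairwise distinct — holds.
8. D = 4 lies in [0, 6] — holds.
9. |2 − 2| = 0, not 1 — fails.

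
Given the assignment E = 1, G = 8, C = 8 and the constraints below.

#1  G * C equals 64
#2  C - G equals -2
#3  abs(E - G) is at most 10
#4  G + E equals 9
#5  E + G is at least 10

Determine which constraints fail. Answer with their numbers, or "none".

#1 G * C = 8 * 8 = 64 — holds.
#2 C - G = 8 - 8 = 0, not -2 — fails.
#3 abs(1 - 8) = 7; 7 ≤ 10 — holds.
#4 G + E = 8 + 1 = 9 — holds.
#5 E + G = 1 + 8 = 9; 9 < 10, bound 10 not met — fails.

The assignment fails constraints 2, 5.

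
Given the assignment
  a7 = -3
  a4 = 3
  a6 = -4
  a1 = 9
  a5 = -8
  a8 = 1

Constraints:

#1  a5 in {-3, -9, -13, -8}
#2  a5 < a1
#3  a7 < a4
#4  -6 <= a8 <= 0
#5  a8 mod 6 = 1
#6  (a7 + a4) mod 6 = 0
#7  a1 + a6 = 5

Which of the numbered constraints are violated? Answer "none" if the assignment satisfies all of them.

#1 a5 = -8 is in {-3, -9, -13, -8} — holds.
#2 a5 = -8, a1 = 9; -8 < 9 — holds.
#3 a7 = -3, a4 = 3; -3 < 3 — holds.
#4 a8 = 1 is outside [-6, 0] — does not hold.
#5 1 mod 6 = 1 — holds.
#6 a7 + a4 = 0; 0 mod 6 = 0 — holds.
#7 a1 + a6 = 9 + (-4) = 5 — holds.

Constraint 4 does not hold.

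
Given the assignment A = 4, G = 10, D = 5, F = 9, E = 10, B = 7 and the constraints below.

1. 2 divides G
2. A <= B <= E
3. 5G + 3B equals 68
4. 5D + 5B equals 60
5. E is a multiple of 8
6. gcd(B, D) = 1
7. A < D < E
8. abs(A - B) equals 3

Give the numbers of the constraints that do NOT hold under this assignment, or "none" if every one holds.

Violated: 3 and 5.

1. 10 / 2 = 5, so 2 divides 10  OK
2. values 4 <= 7 <= 10  OK
3. 5G + 3B = 5(10) + 3(7) = 71, not 68  FAIL
4. 5D + 5B = 5(5) + 5(7) = 60  OK
5. 10 = 8*1 + 2, so 8 does not divide 10  FAIL
6. gcd(7, 5) = 1  OK
7. values 4 < 5 < 10  OK
8. abs(4 - 7) = 3  OK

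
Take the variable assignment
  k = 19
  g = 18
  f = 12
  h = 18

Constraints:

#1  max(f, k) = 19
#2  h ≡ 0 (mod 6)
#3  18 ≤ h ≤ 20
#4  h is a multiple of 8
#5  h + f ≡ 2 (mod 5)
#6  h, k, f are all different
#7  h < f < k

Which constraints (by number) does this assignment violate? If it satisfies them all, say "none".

#1 max(12, 19) = 19 — holds.
#2 18 mod 6 = 0 — holds.
#3 h = 18 lies in [18, 20] — holds.
#4 18 = 8×2 + 2, so 8 does not divide 18 — fails.
#5 h + f = 30; 30 mod 5 = 0, not 2 — fails.
#6 values 18, 19, 12 are pairwise distinct — holds.
#7 values 18, 12, 19; h = 18 is not < f = 12 — fails.

No — constraints 4, 5, 7 are not satisfied.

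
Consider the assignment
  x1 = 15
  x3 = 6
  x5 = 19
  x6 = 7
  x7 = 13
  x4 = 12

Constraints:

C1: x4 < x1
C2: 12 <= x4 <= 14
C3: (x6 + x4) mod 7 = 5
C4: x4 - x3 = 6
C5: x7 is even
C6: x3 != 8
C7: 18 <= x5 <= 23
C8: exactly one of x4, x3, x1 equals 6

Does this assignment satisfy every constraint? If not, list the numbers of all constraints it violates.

The assignment fails constraint 5.

C1: x4 = 12, x1 = 15; 12 < 15  ✓
C2: x4 = 12 lies in [12, 14]  ✓
C3: x6 + x4 = 19; 19 mod 7 = 5  ✓
C4: x4 - x3 = 12 - 6 = 6  ✓
C5: x7 = 13 is odd  ✗
C6: x3 = 6, and 6 ≠ 8  ✓
C7: x5 = 19 lies in [18, 23]  ✓
C8: x4=12, x3=6, x1=15; 1 of them equals 6  ✓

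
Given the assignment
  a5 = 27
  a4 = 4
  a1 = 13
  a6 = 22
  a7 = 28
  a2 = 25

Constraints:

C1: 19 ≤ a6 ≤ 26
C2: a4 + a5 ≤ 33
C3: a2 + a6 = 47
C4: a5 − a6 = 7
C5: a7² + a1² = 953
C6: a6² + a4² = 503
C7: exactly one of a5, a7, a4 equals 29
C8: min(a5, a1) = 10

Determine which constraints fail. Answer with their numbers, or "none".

C1: a6 = 22 lies in [19, 26]  true
C2: a4 + a5 = 4 + 27 = 31; 31 ≤ 33  true
C3: a2 + a6 = 25 + 22 = 47  true
C4: a5 − a6 = 27 − 22 = 5, not 7  false
C5: a7² + a1² = 28² + 13² = 784 + 169 = 953  true
C6: a6² + a4² = 22² + 4² = 484 + 16 = 500, not 503  false
C7: a5=27, a7=28, a4=4; 0 of them equal 29, not exactly one  false
C8: min(27, 13) = 13, not 10  false

Constraints 4, 6, 7, and 8 are violated.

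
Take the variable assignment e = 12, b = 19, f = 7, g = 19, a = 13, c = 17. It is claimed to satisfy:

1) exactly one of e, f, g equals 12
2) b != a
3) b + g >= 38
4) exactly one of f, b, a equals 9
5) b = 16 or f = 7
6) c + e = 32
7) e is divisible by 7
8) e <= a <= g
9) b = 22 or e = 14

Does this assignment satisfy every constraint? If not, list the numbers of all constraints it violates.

Constraints 4, 6, 7, 9 do not hold.

1) e=12, f=7, g=19; 1 of them equals 12  OK
2) b = 19, a = 13; distinct  OK
3) b + g = 19 + 19 = 38; 38 ≥ 38  OK
4) f=7, b=19, a=13; 0 of them equal 9, not exactly one  FAIL
5) b = 19 ≠ 16, but f = 7 = 7 (second disjunct)  OK
6) c + e = 17 + 12 = 29, not 32  FAIL
7) 12 = 7*1 + 5, so 7 does not divide 12  FAIL
8) values 12 <= 13 <= 19  OK
9) b = 19 ≠ 22 and e = 12 ≠ 14; both disjuncts false  FAIL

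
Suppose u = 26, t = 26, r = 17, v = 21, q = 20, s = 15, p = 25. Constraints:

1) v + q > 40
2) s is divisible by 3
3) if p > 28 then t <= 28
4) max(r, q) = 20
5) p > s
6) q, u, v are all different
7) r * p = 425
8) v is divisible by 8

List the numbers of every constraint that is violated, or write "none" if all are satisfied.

The assignment fails constraint 8.

1) v + q = 21 + 20 = 41; 41 > 40  yes
2) 15 / 3 = 5, so 3 divides 15  yes
3) p = 25, not > 28; antecedent false, conditional vacuously true  yes
4) max(17, 20) = 20  yes
5) p = 25, s = 15; 25 > 15  yes
6) values 20, 26, 21 are pairwise distinct  yes
7) r * p = 17 * 25 = 425  yes
8) 21 = 8*2 + 5, so 8 does not divide 21  no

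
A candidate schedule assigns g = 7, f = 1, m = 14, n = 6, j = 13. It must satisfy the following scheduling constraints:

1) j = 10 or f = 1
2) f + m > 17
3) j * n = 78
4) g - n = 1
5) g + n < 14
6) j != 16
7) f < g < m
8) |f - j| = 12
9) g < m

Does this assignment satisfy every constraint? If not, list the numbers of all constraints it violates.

1) j = 13 ≠ 10, but f = 1 = 1 (second disjunct)  yes
2) f + m = 1 + 14 = 15; 15 ≤ 17, bound 17 not met  no
3) j * n = 13 * 6 = 78  yes
4) g - n = 7 - 6 = 1  yes
5) g + n = 7 + 6 = 13; 13 < 14  yes
6) j = 13, and 13 ≠ 16  yes
7) values 1 < 7 < 14  yes
8) |1 - 13| = 12  yes
9) g = 7, m = 14; 7 < 14  yes

No — constraint 2 is not satisfied.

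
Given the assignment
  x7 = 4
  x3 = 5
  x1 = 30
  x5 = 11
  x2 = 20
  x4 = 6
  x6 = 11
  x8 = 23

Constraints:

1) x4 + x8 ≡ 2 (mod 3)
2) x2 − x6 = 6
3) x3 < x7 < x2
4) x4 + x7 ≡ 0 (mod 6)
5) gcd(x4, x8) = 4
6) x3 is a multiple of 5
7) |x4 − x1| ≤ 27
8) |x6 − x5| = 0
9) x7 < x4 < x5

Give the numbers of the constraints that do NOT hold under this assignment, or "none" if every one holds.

1) x4 + x8 = 29; 29 mod 3 = 2 — satisfied.
2) x2 − x6 = 20 − 11 = 9, not 6 — violated.
3) values 5, 4, 20; x3 = 5 is not < x7 = 4 — violated.
4) x4 + x7 = 10; 10 mod 6 = 4, not 0 — violated.
5) gcd(6, 23) = 1, not 4 — violated.
6) 5 / 5 = 1, so 5 divides 5 — satisfied.
7) |6 − 30| = 24; 24 ≤ 27 — satisfied.
8) |11 − 11| = 0 — satisfied.
9) values 4 < 6 < 11 — satisfied.

No — constraints 2, 3, 4, 5 are not satisfied.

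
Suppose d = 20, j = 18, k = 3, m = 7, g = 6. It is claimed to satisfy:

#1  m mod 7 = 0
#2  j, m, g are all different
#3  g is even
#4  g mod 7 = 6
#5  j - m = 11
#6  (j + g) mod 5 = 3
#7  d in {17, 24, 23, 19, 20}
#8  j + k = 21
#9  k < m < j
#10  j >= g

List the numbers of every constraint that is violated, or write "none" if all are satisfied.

#1 7 mod 7 = 0 — satisfied.
#2 values 18, 7, 6 are pairwise distinct — satisfied.
#3 g = 6 is even — satisfied.
#4 6 mod 7 = 6 — satisfied.
#5 j - m = 18 - 7 = 11 — satisfied.
#6 j + g = 24; 24 mod 5 = 4, not 3 — violated.
#7 d = 20 is in {17, 24, 23, 19, 20} — satisfied.
#8 j + k = 18 + 3 = 21 — satisfied.
#9 values 3 < 7 < 18 — satisfied.
#10 j = 18, g = 6; 18 ≥ 6 — satisfied.

Constraint 6 does not hold.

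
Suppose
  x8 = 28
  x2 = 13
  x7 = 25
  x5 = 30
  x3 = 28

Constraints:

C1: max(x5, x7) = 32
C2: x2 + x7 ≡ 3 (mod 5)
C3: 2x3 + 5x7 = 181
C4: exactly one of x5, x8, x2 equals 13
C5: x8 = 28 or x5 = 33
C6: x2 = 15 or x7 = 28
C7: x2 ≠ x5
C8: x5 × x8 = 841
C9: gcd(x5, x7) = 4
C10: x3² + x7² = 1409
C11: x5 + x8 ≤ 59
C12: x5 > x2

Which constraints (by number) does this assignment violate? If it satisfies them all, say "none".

C1: max(30, 25) = 30, not 32  no
C2: x2 + x7 = 38; 38 mod 5 = 3  yes
C3: 2x3 + 5x7 = 2(28) + 5(25) = 181  yes
C4: x5=30, x8=28, x2=13; 1 of them equals 13  yes
C5: x8 = 28 = 28 (first disjunct)  yes
C6: x2 = 13 ≠ 15 and x7 = 25 ≠ 28; both disjuncts false  no
C7: x2 = 13, x5 = 30; distinct  yes
C8: x5 × x8 = 30 × 28 = 840, not 841  no
C9: gcd(30, 25) = 5, not 4  no
C10: x3² + x7² = 28² + 25² = 784 + 625 = 1409  yes
C11: x5 + x8 = 30 + 28 = 58; 58 ≤ 59  yes
C12: x5 = 30, x2 = 13; 30 > 13  yes

No — constraints 1, 6, 8, 9 are not satisfied.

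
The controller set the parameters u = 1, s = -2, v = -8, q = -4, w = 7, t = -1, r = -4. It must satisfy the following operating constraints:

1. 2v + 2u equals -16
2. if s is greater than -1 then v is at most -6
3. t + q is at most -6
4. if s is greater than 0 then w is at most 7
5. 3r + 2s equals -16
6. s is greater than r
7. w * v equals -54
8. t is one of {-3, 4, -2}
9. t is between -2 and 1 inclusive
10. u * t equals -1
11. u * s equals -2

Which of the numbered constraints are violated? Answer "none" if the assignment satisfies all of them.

No — constraints 1, 3, 7, and 8 are not satisfied.

1. 2v + 2u = 2(-8) + 2(1) = -14, not -16 — violated.
2. s = -2, not > -1; antecedent false, conditional vacuously true — satisfied.
3. t + q = -1 + (-4) = -5; -5 > -6, bound -6 not met — violated.
4. s = -2, not > 0; antecedent false, conditional vacuously true — satisfied.
5. 3r + 2s = 3(-4) + 2(-2) = -16 — satisfied.
6. s = -2, r = -4; -2 > -4 — satisfied.
7. w * v = 7 * (-8) = -56, not -54 — violated.
8. t = -1 is not in {-3, 4, -2} — violated.
9. t = -1 lies in [-2, 1] — satisfied.
10. u * t = 1 * (-1) = -1 — satisfied.
11. u * s = 1 * (-2) = -2 — satisfied.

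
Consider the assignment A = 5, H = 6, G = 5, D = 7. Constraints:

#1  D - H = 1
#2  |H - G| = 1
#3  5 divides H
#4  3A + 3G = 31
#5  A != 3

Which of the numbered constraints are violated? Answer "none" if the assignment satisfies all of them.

No — constraints 3 and 4 are not satisfied.

#1 D - H = 7 - 6 = 1  yes
#2 |6 - 5| = 1  yes
#3 6 = 5*1 + 1, so 5 does not divide 6  no
#4 3A + 3G = 3(5) + 3(5) = 30, not 31  no
#5 A = 5, and 5 ≠ 3  yes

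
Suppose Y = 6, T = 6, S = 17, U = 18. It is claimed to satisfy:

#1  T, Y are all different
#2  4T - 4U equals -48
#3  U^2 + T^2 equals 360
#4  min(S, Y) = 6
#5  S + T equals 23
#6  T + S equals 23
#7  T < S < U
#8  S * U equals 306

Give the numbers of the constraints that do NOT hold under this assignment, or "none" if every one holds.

#1 T = Y = 6, not all different  ✘
#2 4T - 4U = 4(6) - 4(18) = -48  ✔
#3 U^2 + T^2 = 18^2 + 6^2 = 324 + 36 = 360  ✔
#4 min(17, 6) = 6  ✔
#5 S + T = 17 + 6 = 23  ✔
#6 T + S = 6 + 17 = 23  ✔
#7 values 6 < 17 < 18  ✔
#8 S * U = 17 * 18 = 306  ✔

No — constraint 1 is not satisfied.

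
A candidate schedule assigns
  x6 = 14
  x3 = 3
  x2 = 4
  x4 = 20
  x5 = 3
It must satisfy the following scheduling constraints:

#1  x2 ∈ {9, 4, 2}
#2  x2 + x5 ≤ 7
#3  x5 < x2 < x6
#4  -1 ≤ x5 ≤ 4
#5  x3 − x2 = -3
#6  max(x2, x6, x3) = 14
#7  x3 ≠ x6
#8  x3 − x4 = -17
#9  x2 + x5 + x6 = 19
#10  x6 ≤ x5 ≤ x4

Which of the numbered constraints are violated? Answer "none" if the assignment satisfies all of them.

#1 x2 = 4 is in {9, 4, 2} — holds.
#2 x2 + x5 = 4 + 3 = 7; 7 ≤ 7 — holds.
#3 values 3 < 4 < 14 — holds.
#4 x5 = 3 lies in [-1, 4] — holds.
#5 x3 − x2 = 3 − 4 = -1, not -3 — does not hold.
#6 max(4, 14, 3) = 14 — holds.
#7 x3 = 3, x6 = 14; distinct — holds.
#8 x3 − x4 = 3 − 20 = -17 — holds.
#9 x2 + x5 + x6 = 4 + 3 + 14 = 21, not 19 — does not hold.
#10 values 14, 3, 20; x6 = 14 is not ≤ x5 = 3 — does not hold.

Constraints 5, 9, 10 are violated.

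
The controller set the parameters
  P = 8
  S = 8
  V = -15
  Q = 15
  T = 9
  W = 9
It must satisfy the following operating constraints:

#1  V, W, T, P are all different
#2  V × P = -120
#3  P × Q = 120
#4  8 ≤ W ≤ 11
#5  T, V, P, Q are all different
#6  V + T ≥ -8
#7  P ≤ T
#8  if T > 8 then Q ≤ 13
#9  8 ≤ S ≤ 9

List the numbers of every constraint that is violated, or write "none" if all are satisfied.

The assignment fails constraints 1, 8.

#1 W = T = 9, not all different — violated.
#2 V × P = -15 × 8 = -120 — OK.
#3 P × Q = 8 × 15 = 120 — OK.
#4 W = 9 lies in [8, 11] — OK.
#5 values 9, -15, 8, 15 are pairwise distinct — OK.
#6 V + T = -15 + 9 = -6; -6 ≥ -8 — OK.
#7 P = 8, T = 9; 8 ≤ 9 — OK.
#8 T = 9 > 8, so we need Q ≤ 13; but Q = 15 > 13 — violated.
#9 S = 8 lies in [8, 9] — OK.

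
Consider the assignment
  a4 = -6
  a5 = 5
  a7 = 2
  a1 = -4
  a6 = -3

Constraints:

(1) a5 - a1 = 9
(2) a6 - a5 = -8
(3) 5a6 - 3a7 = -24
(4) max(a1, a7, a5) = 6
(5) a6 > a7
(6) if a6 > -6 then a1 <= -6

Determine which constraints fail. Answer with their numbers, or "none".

(1) a5 - a1 = 5 - (-4) = 9 — holds.
(2) a6 - a5 = -3 - 5 = -8 — holds.
(3) 5a6 - 3a7 = 5(-3) - 3(2) = -21, not -24 — does not hold.
(4) max(-4, 2, 5) = 5, not 6 — does not hold.
(5) a6 = -3, a7 = 2; -3 ≤ 2 (want >) — does not hold.
(6) a6 = -3 > -6, so we need a1 ≤ -6; but a1 = -4 > -6 — does not hold.

Violated: 3, 4, 5, and 6.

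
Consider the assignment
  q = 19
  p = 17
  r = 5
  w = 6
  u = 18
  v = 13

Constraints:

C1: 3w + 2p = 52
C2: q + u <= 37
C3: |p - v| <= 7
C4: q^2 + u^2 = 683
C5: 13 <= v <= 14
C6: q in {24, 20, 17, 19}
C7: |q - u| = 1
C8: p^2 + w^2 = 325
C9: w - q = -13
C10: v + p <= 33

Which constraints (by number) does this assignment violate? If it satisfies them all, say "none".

C1: 3w + 2p = 3(6) + 2(17) = 52 — holds.
C2: q + u = 19 + 18 = 37; 37 ≤ 37 — holds.
C3: |17 - 13| = 4; 4 ≤ 7 — holds.
C4: q^2 + u^2 = 19^2 + 18^2 = 361 + 324 = 685, not 683 — fails.
C5: v = 13 lies in [13, 14] — holds.
C6: q = 19 is in {24, 20, 17, 19} — holds.
C7: |19 - 18| = 1 — holds.
C8: p^2 + w^2 = 17^2 + 6^2 = 289 + 36 = 325 — holds.
C9: w - q = 6 - 19 = -13 — holds.
C10: v + p = 13 + 17 = 30; 30 ≤ 33 — holds.

Constraint 4 does not hold.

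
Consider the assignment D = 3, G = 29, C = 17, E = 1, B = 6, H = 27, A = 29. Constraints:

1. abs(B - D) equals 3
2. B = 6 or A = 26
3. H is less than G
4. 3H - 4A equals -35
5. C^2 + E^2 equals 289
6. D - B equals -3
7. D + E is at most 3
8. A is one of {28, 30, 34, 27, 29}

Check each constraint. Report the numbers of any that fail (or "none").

No — constraints 5, 7 are not satisfied.

1. abs(6 - 3) = 3 — holds.
2. B = 6 = 6 (first disjunct) — holds.
3. H = 27, G = 29; 27 < 29 — holds.
4. 3H - 4A = 3(27) - 4(29) = -35 — holds.
5. C^2 + E^2 = 17^2 + 1^2 = 289 + 1 = 290, not 289 — fails.
6. D - B = 3 - 6 = -3 — holds.
7. D + E = 3 + 1 = 4; 4 > 3, bound 3 not met — fails.
8. A = 29 is in {28, 30, 34, 27, 29} — holds.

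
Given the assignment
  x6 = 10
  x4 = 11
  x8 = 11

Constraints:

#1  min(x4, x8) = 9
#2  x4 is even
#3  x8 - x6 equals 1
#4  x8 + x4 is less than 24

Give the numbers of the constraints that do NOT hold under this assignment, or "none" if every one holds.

#1 min(11, 11) = 11, not 9  ✘
#2 x4 = 11 is odd  ✘
#3 x8 - x6 = 11 - 10 = 1  ✔
#4 x8 + x4 = 11 + 11 = 22; 22 < 24  ✔

Violated: 1, 2.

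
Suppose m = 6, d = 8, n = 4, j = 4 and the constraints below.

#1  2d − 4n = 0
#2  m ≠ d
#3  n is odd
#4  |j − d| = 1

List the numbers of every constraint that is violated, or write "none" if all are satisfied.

#1 2d − 4n = 2(8) − 4(4) = 0  ✔
#2 m = 6, d = 8; distinct  ✔
#3 n = 4 is even  ✘
#4 |4 − 8| = 4, not 1  ✘

Constraints 3 and 4 do not hold.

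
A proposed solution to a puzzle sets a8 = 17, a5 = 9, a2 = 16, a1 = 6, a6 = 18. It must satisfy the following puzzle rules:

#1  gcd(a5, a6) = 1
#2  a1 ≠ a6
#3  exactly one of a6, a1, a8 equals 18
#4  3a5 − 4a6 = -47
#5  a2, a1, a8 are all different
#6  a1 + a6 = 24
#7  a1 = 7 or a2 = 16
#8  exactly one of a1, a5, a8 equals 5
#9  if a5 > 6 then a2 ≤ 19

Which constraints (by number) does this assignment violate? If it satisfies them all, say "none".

#1 gcd(9, 18) = 9, not 1  ✘
#2 a1 = 6, a6 = 18; distinct  ✔
#3 a6=18, a1=6, a8=17; 1 of them equals 18  ✔
#4 3a5 − 4a6 = 3(9) − 4(18) = -45, not -47  ✘
#5 values 16, 6, 17 are pairwise distinct  ✔
#6 a1 + a6 = 6 + 18 = 24  ✔
#7 a1 = 6 ≠ 7, but a2 = 16 = 16 (second disjunct)  ✔
#8 a1=6, a5=9, a8=17; 0 of them equal 5, not exactly one  ✘
#9 a5 = 9 > 6, so we need a2 ≤ 19; a2 = 16 ≤ 19  ✔

The assignment fails constraints 1, 4, 8.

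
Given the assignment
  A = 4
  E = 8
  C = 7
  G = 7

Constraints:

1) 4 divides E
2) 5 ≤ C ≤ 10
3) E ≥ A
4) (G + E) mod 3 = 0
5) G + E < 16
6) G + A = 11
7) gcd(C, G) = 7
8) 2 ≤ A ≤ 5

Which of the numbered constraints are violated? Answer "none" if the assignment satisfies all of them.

The assignment satisfies every constraint.

1) 8 / 4 = 2, so 4 divides 8  ✔
2) C = 7 lies in [5, 10]  ✔
3) E = 8, A = 4; 8 ≥ 4  ✔
4) G + E = 15; 15 mod 3 = 0  ✔
5) G + E = 7 + 8 = 15; 15 < 16  ✔
6) G + A = 7 + 4 = 11  ✔
7) gcd(7, 7) = 7  ✔
8) A = 4 lies in [2, 5]  ✔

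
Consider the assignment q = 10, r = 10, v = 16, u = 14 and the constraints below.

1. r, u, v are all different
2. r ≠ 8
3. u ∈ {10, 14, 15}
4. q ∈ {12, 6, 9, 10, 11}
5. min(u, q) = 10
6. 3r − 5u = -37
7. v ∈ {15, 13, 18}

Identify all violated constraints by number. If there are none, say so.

Constraints 6 and 7 do not hold.

1. values 10, 14, 16 are pairwise distinct — holds.
2. r = 10, and 10 ≠ 8 — holds.
3. u = 14 is in {10, 14, 15} — holds.
4. q = 10 is in {12, 6, 9, 10, 11} — holds.
5. min(14, 10) = 10 — holds.
6. 3r − 5u = 3(10) − 5(14) = -40, not -37 — does not hold.
7. v = 16 is not in {15, 13, 18} — does not hold.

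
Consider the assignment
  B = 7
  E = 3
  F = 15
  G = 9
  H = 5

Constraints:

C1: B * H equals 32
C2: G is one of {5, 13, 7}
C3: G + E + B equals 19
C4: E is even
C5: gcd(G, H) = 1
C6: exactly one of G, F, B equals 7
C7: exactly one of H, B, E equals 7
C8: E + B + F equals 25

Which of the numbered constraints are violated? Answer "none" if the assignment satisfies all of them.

Constraints 1, 2, 4 do not hold.

C1: B * H = 7 * 5 = 35, not 32  no
C2: G = 9 is not in {5, 13, 7}  no
C3: G + E + B = 9 + 3 + 7 = 19  yes
C4: E = 3 is odd  no
C5: gcd(9, 5) = 1  yes
C6: G=9, F=15, B=7; 1 of them equals 7  yes
C7: H=5, B=7, E=3; 1 of them equals 7  yes
C8: E + B + F = 3 + 7 + 15 = 25  yes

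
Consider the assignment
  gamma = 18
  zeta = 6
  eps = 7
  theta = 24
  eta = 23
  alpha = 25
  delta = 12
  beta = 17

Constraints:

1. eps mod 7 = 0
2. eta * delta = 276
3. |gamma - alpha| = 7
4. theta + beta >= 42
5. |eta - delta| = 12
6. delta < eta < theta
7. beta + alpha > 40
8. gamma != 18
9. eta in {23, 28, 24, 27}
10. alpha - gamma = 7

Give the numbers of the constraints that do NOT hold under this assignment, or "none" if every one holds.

Constraints 4, 5, and 8 are violated.

1. 7 mod 7 = 0  ✔
2. eta * delta = 23 * 12 = 276  ✔
3. |18 - 25| = 7  ✔
4. theta + beta = 24 + 17 = 41; 41 < 42, bound 42 not met  ✘
5. |23 - 12| = 11, not 12  ✘
6. values 12 < 23 < 24  ✔
7. beta + alpha = 17 + 25 = 42; 42 > 40  ✔
8. gamma = 18, but 18 is required to differ  ✘
9. eta = 23 is in {23, 28, 24, 27}  ✔
10. alpha - gamma = 25 - 18 = 7  ✔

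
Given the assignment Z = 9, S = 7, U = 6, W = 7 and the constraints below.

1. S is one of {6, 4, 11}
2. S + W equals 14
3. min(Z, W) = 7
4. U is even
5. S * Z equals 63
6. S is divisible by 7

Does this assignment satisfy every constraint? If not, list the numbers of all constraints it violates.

Constraint 1 does not hold.

1. S = 7 is not in {6, 4, 11} — violated.
2. S + W = 7 + 7 = 14 — satisfied.
3. min(9, 7) = 7 — satisfied.
4. U = 6 is even — satisfied.
5. S * Z = 7 * 9 = 63 — satisfied.
6. 7 / 7 = 1, so 7 divides 7 — satisfied.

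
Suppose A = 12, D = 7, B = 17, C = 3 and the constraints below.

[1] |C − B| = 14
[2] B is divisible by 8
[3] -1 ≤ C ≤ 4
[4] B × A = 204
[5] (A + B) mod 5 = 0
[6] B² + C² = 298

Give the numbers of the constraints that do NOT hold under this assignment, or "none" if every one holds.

[1] |3 − 17| = 14  OK
[2] 17 = 8×2 + 1, so 8 does not divide 17  FAIL
[3] C = 3 lies in [-1, 4]  OK
[4] B × A = 17 × 12 = 204  OK
[5] A + B = 29; 29 mod 5 = 4, not 0  FAIL
[6] B² + C² = 17² + 3² = 289 + 9 = 298  OK

Constraints 2 and 5 are violated.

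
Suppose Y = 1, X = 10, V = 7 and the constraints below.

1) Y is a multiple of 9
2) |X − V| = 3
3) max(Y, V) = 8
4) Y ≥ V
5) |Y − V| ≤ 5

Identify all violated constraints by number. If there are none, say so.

Violated: 1, 3, 4, and 5.

1) 1 = 9×0 + 1, so 9 does not divide 1 — does not hold.
2) |10 − 7| = 3 — holds.
3) max(1, 7) = 7, not 8 — does not hold.
4) Y = 1, V = 7; 1 < 7 (want ≥) — does not hold.
5) |1 − 7| = 6; 6 > 5, exceeds bound 5 — does not hold.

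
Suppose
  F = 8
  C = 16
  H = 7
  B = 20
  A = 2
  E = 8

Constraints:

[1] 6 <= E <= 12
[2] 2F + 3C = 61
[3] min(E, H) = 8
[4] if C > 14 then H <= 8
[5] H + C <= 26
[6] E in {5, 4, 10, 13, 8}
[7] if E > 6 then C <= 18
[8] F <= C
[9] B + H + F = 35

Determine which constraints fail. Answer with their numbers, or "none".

[1] E = 8 lies in [6, 12]  ✓
[2] 2F + 3C = 2(8) + 3(16) = 64, not 61  ✗
[3] min(8, 7) = 7, not 8  ✗
[4] C = 16 > 14, so we need H ≤ 8; H = 7 ≤ 8  ✓
[5] H + C = 7 + 16 = 23; 23 ≤ 26  ✓
[6] E = 8 is in {5, 4, 10, 13, 8}  ✓
[7] E = 8 > 6, so we need C ≤ 18; C = 16 ≤ 18  ✓
[8] F = 8, C = 16; 8 ≤ 16  ✓
[9] B + H + F = 20 + 7 + 8 = 35  ✓

The assignment fails constraints 2 and 3.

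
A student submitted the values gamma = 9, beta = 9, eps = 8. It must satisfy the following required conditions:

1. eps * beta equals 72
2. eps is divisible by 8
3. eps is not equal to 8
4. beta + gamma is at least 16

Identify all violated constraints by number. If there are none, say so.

1. eps * beta = 8 * 9 = 72 — OK.
2. 8 / 8 = 1, so 8 divides 8 — OK.
3. eps = 8, but 8 is required to differ — violated.
4. beta + gamma = 9 + 9 = 18; 18 ≥ 16 — OK.

Violated: 3.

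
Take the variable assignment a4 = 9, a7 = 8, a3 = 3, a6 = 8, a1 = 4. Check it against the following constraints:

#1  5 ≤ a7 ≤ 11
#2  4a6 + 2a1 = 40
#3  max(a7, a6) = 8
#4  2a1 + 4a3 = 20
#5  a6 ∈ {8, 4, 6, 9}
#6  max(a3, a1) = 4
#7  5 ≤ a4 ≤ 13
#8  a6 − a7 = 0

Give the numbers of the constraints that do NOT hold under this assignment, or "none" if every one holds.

The assignment satisfies every constraint.

#1 a7 = 8 lies in [5, 11] — holds.
#2 4a6 + 2a1 = 4(8) + 2(4) = 40 — holds.
#3 max(8, 8) = 8 — holds.
#4 2a1 + 4a3 = 2(4) + 4(3) = 20 — holds.
#5 a6 = 8 is in {8, 4, 6, 9} — holds.
#6 max(3, 4) = 4 — holds.
#7 a4 = 9 lies in [5, 13] — holds.
#8 a6 − a7 = 8 − 8 = 0 — holds.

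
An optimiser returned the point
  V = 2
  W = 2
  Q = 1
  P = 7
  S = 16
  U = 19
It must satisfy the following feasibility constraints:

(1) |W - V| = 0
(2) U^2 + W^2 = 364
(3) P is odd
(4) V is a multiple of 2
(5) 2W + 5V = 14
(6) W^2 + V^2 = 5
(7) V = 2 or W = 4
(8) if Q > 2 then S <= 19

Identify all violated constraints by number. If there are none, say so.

(1) |2 - 2| = 0  true
(2) U^2 + W^2 = 19^2 + 2^2 = 361 + 4 = 365, not 364  false
(3) P = 7 is odd  true
(4) 2 / 2 = 1, so 2 divides 2  true
(5) 2W + 5V = 2(2) + 5(2) = 14  true
(6) W^2 + V^2 = 2^2 + 2^2 = 4 + 4 = 8, not 5  false
(7) V = 2 = 2 (first disjunct)  true
(8) Q = 1, not > 2; antecedent false, conditional vacuously true  true

Constraints 2 and 6 do not hold.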